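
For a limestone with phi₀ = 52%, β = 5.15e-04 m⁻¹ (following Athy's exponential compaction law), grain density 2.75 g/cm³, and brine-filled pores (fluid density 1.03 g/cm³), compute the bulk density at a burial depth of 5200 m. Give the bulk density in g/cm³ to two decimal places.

2.69 g/cm³

Working in km (1 km = 1000 m; β in km⁻¹ = β in m⁻¹ × 1000):
Porosity at depth: phi = 0.52·exp(−0.515×5.2) = 0.52×0.0687 = 0.0357
Bulk density: ρ_b = (1−phi)ρ_g + phi·ρ_f = 0.9643×2.75 + 0.0357×1.03
       = 2.652 + 0.037 = 2.689 g/cm³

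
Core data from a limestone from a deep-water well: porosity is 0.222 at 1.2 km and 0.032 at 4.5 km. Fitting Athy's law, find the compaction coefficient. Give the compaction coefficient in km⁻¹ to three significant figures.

0.587 km⁻¹

Athy: φ(d) = φ₀ e^(−cd) ⇒ φ₁/φ₂ = e^{c(d₂−d₁)} ⇒ c = ln(φ₁/φ₂)/(d₂−d₁)
c = ln(0.222/0.032) / (4.5 − 1.2) = ln(6.938) / 3.3 = 1.9369 / 3.3 = 0.587 km⁻¹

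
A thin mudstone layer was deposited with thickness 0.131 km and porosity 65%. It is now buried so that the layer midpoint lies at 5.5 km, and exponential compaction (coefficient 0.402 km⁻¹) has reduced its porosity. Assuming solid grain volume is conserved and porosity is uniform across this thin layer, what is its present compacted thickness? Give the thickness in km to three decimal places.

Porosity at 5.5 km: φ = 0.65·exp(−0.402×5.5) = 0.0712
Solid-volume conservation: h(1−φ) = h₀(1−φ₀) ⇒ h = h₀·(1−φ₀)/(1−φ)
h = 0.131 × (1 − 0.65)/(1 − 0.0712) = 0.131 × 0.3768 = 0.0494 km

0.049 km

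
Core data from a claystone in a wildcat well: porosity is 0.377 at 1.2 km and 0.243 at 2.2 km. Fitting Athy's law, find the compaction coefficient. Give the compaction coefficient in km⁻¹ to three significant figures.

0.439 km⁻¹

Athy: φ(Z) = φ₀ e^(−kZ) ⇒ φ₁/φ₂ = e^{k(Z₂−Z₁)} ⇒ k = ln(φ₁/φ₂)/(Z₂−Z₁)
k = ln(0.377/0.243) / (2.2 − 1.2) = ln(1.551) / 1 = 0.4392 / 1 = 0.4392 km⁻¹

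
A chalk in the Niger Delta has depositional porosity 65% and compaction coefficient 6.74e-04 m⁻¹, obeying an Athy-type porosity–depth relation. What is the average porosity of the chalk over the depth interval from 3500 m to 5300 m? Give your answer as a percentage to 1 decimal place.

Working in km (1 km = 1000 m; β in km⁻¹ = β in m⁻¹ × 1000):
⟨phi⟩ = (1/(d₂−d₁)) ∫ phi₀ e^(−βd) dd = phi₀·(e^(−β·d₁) − e^(−β·d₂)) / (β·(d₂−d₁))
e^(−0.674×3.5) = 0.0945; e^(−0.674×5.3) = 0.0281
⟨phi⟩ = 0.65 × (0.0945 − 0.0281) / (0.674 × 1.8) = 0.65 × 0.0547 = 0.0356

3.6%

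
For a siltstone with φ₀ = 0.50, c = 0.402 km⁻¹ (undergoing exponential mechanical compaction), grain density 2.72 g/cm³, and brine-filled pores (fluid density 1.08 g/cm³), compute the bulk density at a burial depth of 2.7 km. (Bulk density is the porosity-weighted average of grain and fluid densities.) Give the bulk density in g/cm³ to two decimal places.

2.44 g/cm³

Porosity at depth: φ = 0.5·exp(−0.402×2.7) = 0.5×0.3378 = 0.1689
Bulk density: ρ_b = (1−φ)ρ_g + φ·ρ_f = 0.8311×2.72 + 0.1689×1.08
       = 2.261 + 0.182 = 2.443 g/cm³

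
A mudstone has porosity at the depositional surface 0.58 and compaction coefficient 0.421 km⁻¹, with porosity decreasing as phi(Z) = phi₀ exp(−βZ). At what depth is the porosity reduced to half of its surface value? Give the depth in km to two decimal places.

1.65 km

phi/phi₀ = 1/2 ⇒ exp(−β·Z) = 1/2 ⇒ Z = ln(2) / β
Z = 0.6931 / 0.421 = 1.646 km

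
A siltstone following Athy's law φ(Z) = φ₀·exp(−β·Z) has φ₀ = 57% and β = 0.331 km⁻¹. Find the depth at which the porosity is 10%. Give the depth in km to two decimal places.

5.26 km

Invert Athy's law: Z = ln(φ₀/φ) / β
Z = ln(0.57/0.1) / 0.331 = ln(5.7) / 0.331 = 1.7405 / 0.331 = 5.258 km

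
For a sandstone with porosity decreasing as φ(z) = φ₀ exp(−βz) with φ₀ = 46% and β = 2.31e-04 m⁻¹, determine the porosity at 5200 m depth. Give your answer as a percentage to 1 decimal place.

Working in km (1 km = 1000 m; β in km⁻¹ = β in m⁻¹ × 1000):
φ = φ₀·exp(−β·z) = 0.46 × exp(−0.231 × 5.2) = 0.46 × exp(−1.201)
  = 0.46 × 0.3008 = 0.1384

13.8%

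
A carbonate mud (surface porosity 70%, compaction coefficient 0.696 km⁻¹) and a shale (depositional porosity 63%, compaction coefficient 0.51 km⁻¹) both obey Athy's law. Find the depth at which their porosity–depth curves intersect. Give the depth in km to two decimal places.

0.57 km

Set φ₀ₐ e^(−kₐz) = φ₀ᵦ e^(−kᵦz) ⇒ ln(φ₀ₐ/φ₀ᵦ) = (kₐ − kᵦ)·z
z = ln(0.7/0.63) / (0.696 − 0.51) = 0.1054 / 0.186 = 0.566 km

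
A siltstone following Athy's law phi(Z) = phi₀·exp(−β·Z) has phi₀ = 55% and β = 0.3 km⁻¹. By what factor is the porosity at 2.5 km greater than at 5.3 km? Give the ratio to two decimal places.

phi(Z₁)/phi(Z₂) = e^(−β·Z₁)/e^(−β·Z₂) = e^{β(Z₂−Z₁)}
= exp(0.3 × 2.8) = exp(0.84) = 2.3164

2.32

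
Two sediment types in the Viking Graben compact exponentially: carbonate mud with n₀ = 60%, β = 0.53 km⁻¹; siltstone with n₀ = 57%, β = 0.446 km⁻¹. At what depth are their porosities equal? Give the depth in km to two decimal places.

0.61 km

Set n₀ₐ e^(−βₐZ) = n₀ᵦ e^(−βᵦZ) ⇒ ln(n₀ₐ/n₀ᵦ) = (βₐ − βᵦ)·Z
Z = ln(0.6/0.57) / (0.53 − 0.446) = 0.0513 / 0.084 = 0.611 km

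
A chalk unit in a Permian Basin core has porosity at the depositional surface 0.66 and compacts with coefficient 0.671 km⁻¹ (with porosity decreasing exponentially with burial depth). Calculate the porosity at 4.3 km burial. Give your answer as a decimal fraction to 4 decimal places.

φ = φ₀·exp(−k·z) = 0.66 × exp(−0.671 × 4.3) = 0.66 × exp(−2.885)
  = 0.66 × 0.0558 = 0.0369

0.0369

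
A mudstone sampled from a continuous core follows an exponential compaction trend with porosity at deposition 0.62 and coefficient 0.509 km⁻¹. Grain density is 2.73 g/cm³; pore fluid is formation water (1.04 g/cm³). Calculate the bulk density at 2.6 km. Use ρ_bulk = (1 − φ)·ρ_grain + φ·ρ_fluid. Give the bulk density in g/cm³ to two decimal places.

2.45 g/cm³

Porosity at depth: phi = 0.62·exp(−0.509×2.6) = 0.62×0.2662 = 0.1651
Bulk density: ρ_b = (1−phi)ρ_g + phi·ρ_f = 0.8349×2.73 + 0.1651×1.04
       = 2.279 + 0.172 = 2.451 g/cm³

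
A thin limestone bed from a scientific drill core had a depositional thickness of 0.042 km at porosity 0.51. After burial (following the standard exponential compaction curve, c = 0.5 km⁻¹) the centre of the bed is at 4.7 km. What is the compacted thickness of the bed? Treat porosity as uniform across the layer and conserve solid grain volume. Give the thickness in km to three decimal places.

0.022 km

Porosity at 4.7 km: n = 0.51·exp(−0.5×4.7) = 0.0486
Solid-volume conservation: h(1−n) = h₀(1−n₀) ⇒ h = h₀·(1−n₀)/(1−n)
h = 0.042 × (1 − 0.51)/(1 − 0.0486) = 0.042 × 0.5151 = 0.0216 km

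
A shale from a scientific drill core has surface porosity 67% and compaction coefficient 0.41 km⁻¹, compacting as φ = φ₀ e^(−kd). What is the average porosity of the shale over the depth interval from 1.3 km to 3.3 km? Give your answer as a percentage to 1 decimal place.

26.8%

⟨φ⟩ = (1/(d₂−d₁)) ∫ φ₀ e^(−kd) dd = φ₀·(e^(−k·d₁) − e^(−k·d₂)) / (k·(d₂−d₁))
e^(−0.41×1.3) = 0.5868; e^(−0.41×3.3) = 0.2585
⟨φ⟩ = 0.67 × (0.5868 − 0.2585) / (0.41 × 2) = 0.67 × 0.4005 = 0.2683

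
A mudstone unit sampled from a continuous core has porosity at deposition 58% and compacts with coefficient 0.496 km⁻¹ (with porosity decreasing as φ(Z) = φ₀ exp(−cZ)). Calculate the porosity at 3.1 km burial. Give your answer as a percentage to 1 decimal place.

φ = φ₀·exp(−c·Z) = 0.58 × exp(−0.496 × 3.1) = 0.58 × exp(−1.538)
  = 0.58 × 0.2149 = 0.1246

12.5%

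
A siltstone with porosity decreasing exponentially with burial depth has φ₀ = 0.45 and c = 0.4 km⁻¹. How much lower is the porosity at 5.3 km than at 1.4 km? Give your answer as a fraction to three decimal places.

φ(1.4) = 0.45·e^(−0.4×1.4) = 0.2570
φ(5.3) = 0.45·e^(−0.4×5.3) = 0.0540
Δφ = 0.2570 − 0.0540 = 0.2030

0.203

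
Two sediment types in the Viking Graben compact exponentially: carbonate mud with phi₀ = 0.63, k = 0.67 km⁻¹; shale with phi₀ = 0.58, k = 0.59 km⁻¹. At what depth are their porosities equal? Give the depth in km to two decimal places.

Set phi₀ₐ e^(−kₐz) = phi₀ᵦ e^(−kᵦz) ⇒ ln(phi₀ₐ/phi₀ᵦ) = (kₐ − kᵦ)·z
z = ln(0.63/0.58) / (0.67 − 0.59) = 0.0827 / 0.08 = 1.034 km

1.03 km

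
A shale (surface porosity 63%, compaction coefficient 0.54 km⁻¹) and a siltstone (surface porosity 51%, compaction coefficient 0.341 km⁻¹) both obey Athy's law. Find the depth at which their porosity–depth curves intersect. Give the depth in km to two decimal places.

Set φ₀ₐ e^(−βₐd) = φ₀ᵦ e^(−βᵦd) ⇒ ln(φ₀ₐ/φ₀ᵦ) = (βₐ − βᵦ)·d
d = ln(0.63/0.51) / (0.54 − 0.341) = 0.2113 / 0.199 = 1.062 km

1.06 km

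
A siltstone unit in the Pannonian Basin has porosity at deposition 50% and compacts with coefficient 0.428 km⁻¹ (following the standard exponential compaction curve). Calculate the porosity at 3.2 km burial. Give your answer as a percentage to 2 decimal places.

12.71%

phi = phi₀·exp(−k·z) = 0.5 × exp(−0.428 × 3.2) = 0.5 × exp(−1.37)
  = 0.5 × 0.2542 = 0.1271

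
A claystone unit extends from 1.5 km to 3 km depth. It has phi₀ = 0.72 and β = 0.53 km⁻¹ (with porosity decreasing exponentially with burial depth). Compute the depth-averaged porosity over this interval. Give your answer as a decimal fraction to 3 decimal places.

⟨phi⟩ = (1/(d₂−d₁)) ∫ phi₀ e^(−βd) dd = phi₀·(e^(−β·d₁) − e^(−β·d₂)) / (β·(d₂−d₁))
e^(−0.53×1.5) = 0.4516; e^(−0.53×3) = 0.2039
⟨phi⟩ = 0.72 × (0.4516 − 0.2039) / (0.53 × 1.5) = 0.72 × 0.3115 = 0.2243

0.224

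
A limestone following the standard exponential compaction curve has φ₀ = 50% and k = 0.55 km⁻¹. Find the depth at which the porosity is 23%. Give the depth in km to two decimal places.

Invert Athy's law: d = ln(φ₀/φ) / k
d = ln(0.5/0.23) / 0.55 = ln(2.174) / 0.55 = 0.7765 / 0.55 = 1.412 km

1.41 km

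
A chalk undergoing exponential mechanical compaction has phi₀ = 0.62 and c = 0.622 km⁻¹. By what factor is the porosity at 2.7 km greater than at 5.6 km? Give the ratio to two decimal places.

6.07

phi(d₁)/phi(d₂) = e^(−c·d₁)/e^(−c·d₂) = e^{c(d₂−d₁)}
= exp(0.622 × 2.9) = exp(1.804) = 6.0727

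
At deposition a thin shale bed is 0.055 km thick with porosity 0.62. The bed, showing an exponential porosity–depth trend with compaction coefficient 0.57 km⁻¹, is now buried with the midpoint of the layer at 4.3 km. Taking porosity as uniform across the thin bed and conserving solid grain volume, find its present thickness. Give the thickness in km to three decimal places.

Porosity at 4.3 km: n = 0.62·exp(−0.57×4.3) = 0.0534
Solid-volume conservation: h(1−n) = h₀(1−n₀) ⇒ h = h₀·(1−n₀)/(1−n)
h = 0.055 × (1 − 0.62)/(1 − 0.0534) = 0.055 × 0.4015 = 0.0221 km

0.022 km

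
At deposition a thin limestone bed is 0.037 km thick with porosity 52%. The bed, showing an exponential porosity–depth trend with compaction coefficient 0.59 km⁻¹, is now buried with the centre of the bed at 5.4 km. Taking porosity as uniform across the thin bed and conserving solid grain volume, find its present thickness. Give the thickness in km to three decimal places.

Porosity at 5.4 km: φ = 0.52·exp(−0.59×5.4) = 0.0215
Solid-volume conservation: h(1−φ) = h₀(1−φ₀) ⇒ h = h₀·(1−φ₀)/(1−φ)
h = 0.037 × (1 − 0.52)/(1 − 0.0215) = 0.037 × 0.4905 = 0.0182 km

0.018 km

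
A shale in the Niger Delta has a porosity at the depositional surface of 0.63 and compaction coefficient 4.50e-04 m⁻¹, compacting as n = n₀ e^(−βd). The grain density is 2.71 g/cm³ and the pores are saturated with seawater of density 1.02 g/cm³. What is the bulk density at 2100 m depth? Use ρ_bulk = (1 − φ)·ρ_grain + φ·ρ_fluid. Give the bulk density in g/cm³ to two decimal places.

Working in km (1 km = 1000 m; β in km⁻¹ = β in m⁻¹ × 1000):
Porosity at depth: n = 0.63·exp(−0.45×2.1) = 0.63×0.3887 = 0.2449
Bulk density: ρ_b = (1−n)ρ_g + n·ρ_f = 0.7551×2.71 + 0.2449×1.02
       = 2.046 + 0.250 = 2.296 g/cm³

2.30 g/cm³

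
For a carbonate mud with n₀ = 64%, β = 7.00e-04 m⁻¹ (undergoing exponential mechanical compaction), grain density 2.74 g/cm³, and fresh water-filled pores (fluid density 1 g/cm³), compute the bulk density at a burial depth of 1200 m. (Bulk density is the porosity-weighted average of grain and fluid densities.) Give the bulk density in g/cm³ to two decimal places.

Working in km (1 km = 1000 m; β in km⁻¹ = β in m⁻¹ × 1000):
Porosity at depth: n = 0.64·exp(−0.7×1.2) = 0.64×0.4317 = 0.2763
Bulk density: ρ_b = (1−n)ρ_g + n·ρ_f = 0.7237×2.74 + 0.2763×1
       = 1.983 + 0.276 = 2.259 g/cm³

2.26 g/cm³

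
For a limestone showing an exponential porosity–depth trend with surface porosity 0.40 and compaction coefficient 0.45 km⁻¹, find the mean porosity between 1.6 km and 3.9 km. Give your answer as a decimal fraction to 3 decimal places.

⟨n⟩ = (1/(z₂−z₁)) ∫ n₀ e^(−kz) dz = n₀·(e^(−k·z₁) − e^(−k·z₂)) / (k·(z₂−z₁))
e^(−0.45×1.6) = 0.4868; e^(−0.45×3.9) = 0.1729
⟨n⟩ = 0.4 × (0.4868 − 0.1729) / (0.45 × 2.3) = 0.4 × 0.3032 = 0.1213

0.121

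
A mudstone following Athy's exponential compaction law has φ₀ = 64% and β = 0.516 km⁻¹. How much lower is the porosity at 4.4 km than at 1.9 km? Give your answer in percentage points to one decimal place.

φ(1.9) = 0.64·e^(−0.516×1.9) = 0.2401
φ(4.4) = 0.64·e^(−0.516×4.4) = 0.0661
Δφ = 0.2401 − 0.0661 = 0.1740

17.4 percentage points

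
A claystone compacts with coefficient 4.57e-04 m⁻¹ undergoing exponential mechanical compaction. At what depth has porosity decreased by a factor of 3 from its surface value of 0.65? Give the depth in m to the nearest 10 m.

2400 m

Working in km (1 km = 1000 m; β in km⁻¹ = β in m⁻¹ × 1000):
phi/phi₀ = 1/3 ⇒ exp(−β·d) = 1/3 ⇒ d = ln(3) / β
d = 1.0986 / 0.457 = 2.404 km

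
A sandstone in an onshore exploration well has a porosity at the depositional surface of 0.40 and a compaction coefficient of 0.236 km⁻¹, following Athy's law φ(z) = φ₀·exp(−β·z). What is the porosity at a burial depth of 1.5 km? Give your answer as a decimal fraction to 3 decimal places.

φ = φ₀·exp(−β·z) = 0.4 × exp(−0.236 × 1.5) = 0.4 × exp(−0.354)
  = 0.4 × 0.7019 = 0.2807

0.281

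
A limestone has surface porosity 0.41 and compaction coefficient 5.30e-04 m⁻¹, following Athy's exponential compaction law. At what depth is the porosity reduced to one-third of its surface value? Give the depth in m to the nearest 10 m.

Working in km (1 km = 1000 m; c in km⁻¹ = c in m⁻¹ × 1000):
n/n₀ = 1/3 ⇒ exp(−c·Z) = 1/3 ⇒ Z = ln(3) / c
Z = 1.0986 / 0.53 = 2.073 km

2070 m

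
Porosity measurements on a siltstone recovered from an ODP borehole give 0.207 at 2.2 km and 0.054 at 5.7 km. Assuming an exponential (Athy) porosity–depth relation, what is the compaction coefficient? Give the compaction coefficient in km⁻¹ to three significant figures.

Athy: phi(z) = phi₀ e^(−βz) ⇒ phi₁/phi₂ = e^{β(z₂−z₁)} ⇒ β = ln(phi₁/phi₂)/(z₂−z₁)
β = ln(0.207/0.054) / (5.7 − 2.2) = ln(3.833) / 3.5 = 1.3437 / 3.5 = 0.3839 km⁻¹

0.384 km⁻¹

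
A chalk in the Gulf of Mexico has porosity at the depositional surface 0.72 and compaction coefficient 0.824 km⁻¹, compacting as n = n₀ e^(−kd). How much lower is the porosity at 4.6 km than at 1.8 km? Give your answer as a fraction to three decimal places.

n(1.8) = 0.72·e^(−0.824×1.8) = 0.1634
n(4.6) = 0.72·e^(−0.824×4.6) = 0.0163
Δn = 0.1634 − 0.0163 = 0.1471

0.147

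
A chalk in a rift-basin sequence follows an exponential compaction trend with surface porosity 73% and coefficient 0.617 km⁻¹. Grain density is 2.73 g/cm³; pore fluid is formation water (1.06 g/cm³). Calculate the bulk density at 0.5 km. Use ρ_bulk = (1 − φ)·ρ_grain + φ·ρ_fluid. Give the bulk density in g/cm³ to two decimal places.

Porosity at depth: phi = 0.73·exp(−0.617×0.5) = 0.73×0.7345 = 0.5362
Bulk density: ρ_b = (1−phi)ρ_g + phi·ρ_f = 0.4638×2.73 + 0.5362×1.06
       = 1.266 + 0.568 = 1.835 g/cm³

1.83 g/cm³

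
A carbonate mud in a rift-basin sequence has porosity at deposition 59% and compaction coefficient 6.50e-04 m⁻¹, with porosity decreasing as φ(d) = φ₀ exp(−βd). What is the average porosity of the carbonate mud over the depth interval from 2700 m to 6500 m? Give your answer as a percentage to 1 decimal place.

3.8%

Working in km (1 km = 1000 m; β in km⁻¹ = β in m⁻¹ × 1000):
⟨φ⟩ = (1/(d₂−d₁)) ∫ φ₀ e^(−βd) dd = φ₀·(e^(−β·d₁) − e^(−β·d₂)) / (β·(d₂−d₁))
e^(−0.65×2.7) = 0.1729; e^(−0.65×6.5) = 0.0146
⟨φ⟩ = 0.59 × (0.1729 − 0.0146) / (0.65 × 3.8) = 0.59 × 0.0641 = 0.0378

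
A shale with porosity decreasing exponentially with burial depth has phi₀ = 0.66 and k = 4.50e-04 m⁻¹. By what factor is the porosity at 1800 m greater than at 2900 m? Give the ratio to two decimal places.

Working in km (1 km = 1000 m; k in km⁻¹ = k in m⁻¹ × 1000):
phi(d₁)/phi(d₂) = e^(−k·d₁)/e^(−k·d₂) = e^{k(d₂−d₁)}
= exp(0.45 × 1.1) = exp(0.495) = 1.6405

1.64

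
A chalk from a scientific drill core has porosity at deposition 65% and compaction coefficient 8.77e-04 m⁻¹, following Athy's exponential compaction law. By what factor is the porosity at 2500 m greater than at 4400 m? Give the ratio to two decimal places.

5.29

Working in km (1 km = 1000 m; β in km⁻¹ = β in m⁻¹ × 1000):
phi(Z₁)/phi(Z₂) = e^(−β·Z₁)/e^(−β·Z₂) = e^{β(Z₂−Z₁)}
= exp(0.877 × 1.9) = exp(1.666) = 5.2925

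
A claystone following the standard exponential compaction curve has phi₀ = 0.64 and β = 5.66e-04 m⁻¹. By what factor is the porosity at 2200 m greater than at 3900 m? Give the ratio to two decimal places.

Working in km (1 km = 1000 m; β in km⁻¹ = β in m⁻¹ × 1000):
phi(d₁)/phi(d₂) = e^(−β·d₁)/e^(−β·d₂) = e^{β(d₂−d₁)}
= exp(0.566 × 1.7) = exp(0.9622) = 2.6174

2.62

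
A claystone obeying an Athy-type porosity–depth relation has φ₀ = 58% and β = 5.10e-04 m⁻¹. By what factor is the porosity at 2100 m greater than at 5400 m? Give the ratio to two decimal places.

5.38

Working in km (1 km = 1000 m; β in km⁻¹ = β in m⁻¹ × 1000):
φ(Z₁)/φ(Z₂) = e^(−β·Z₁)/e^(−β·Z₂) = e^{β(Z₂−Z₁)}
= exp(0.51 × 3.3) = exp(1.683) = 5.3817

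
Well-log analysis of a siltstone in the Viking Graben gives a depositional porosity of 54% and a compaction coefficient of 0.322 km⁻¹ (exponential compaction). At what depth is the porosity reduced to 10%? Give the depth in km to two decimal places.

Invert Athy's law: z = ln(n₀/n) / c
z = ln(0.54/0.1) / 0.322 = ln(5.4) / 0.322 = 1.6864 / 0.322 = 5.237 km

5.24 km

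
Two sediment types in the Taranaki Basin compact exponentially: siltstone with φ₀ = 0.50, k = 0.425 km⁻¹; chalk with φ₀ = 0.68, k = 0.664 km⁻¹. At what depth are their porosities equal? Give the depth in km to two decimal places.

Set φ₀ₐ e^(−kₐz) = φ₀ᵦ e^(−kᵦz) ⇒ ln(φ₀ₐ/φ₀ᵦ) = (kₐ − kᵦ)·z
z = ln(0.5/0.68) / (0.425 − 0.664) = -0.3075 / -0.239 = 1.287 km

1.29 km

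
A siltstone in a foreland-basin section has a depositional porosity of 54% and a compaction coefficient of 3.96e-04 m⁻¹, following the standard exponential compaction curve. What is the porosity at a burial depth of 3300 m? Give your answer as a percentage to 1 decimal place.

14.6%

Working in km (1 km = 1000 m; β in km⁻¹ = β in m⁻¹ × 1000):
n = n₀·exp(−β·Z) = 0.54 × exp(−0.396 × 3.3) = 0.54 × exp(−1.307)
  = 0.54 × 0.2707 = 0.1462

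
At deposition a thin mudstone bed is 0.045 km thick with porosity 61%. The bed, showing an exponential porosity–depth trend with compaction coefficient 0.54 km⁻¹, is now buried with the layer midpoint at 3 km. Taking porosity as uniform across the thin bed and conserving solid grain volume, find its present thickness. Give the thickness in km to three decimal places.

0.020 km

Porosity at 3 km: n = 0.61·exp(−0.54×3) = 0.1207
Solid-volume conservation: h(1−n) = h₀(1−n₀) ⇒ h = h₀·(1−n₀)/(1−n)
h = 0.045 × (1 − 0.61)/(1 − 0.1207) = 0.045 × 0.4435 = 0.0200 km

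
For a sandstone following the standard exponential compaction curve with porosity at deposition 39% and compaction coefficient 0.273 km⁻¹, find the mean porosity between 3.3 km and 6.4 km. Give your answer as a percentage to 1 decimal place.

⟨phi⟩ = (1/(z₂−z₁)) ∫ phi₀ e^(−kz) dz = phi₀·(e^(−k·z₁) − e^(−k·z₂)) / (k·(z₂−z₁))
e^(−0.273×3.3) = 0.4062; e^(−0.273×6.4) = 0.1743
⟨phi⟩ = 0.39 × (0.4062 − 0.1743) / (0.273 × 3.1) = 0.39 × 0.2741 = 0.1069

10.7%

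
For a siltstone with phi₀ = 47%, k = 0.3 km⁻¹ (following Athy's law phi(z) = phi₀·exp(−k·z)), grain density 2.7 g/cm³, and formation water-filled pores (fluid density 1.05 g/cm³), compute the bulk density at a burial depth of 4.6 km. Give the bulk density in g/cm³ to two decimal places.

Porosity at depth: phi = 0.47·exp(−0.3×4.6) = 0.47×0.2516 = 0.1182
Bulk density: ρ_b = (1−phi)ρ_g + phi·ρ_f = 0.8818×2.7 + 0.1182×1.05
       = 2.381 + 0.124 = 2.505 g/cm³

2.50 g/cm³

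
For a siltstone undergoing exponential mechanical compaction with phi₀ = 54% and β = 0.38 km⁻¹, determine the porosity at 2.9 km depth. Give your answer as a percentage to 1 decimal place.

phi = phi₀·exp(−β·Z) = 0.54 × exp(−0.38 × 2.9) = 0.54 × exp(−1.102)
  = 0.54 × 0.3322 = 0.1794

17.9%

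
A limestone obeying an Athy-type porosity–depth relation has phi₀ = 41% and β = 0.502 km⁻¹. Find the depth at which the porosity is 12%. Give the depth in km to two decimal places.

Invert Athy's law: Z = ln(phi₀/phi) / β
Z = ln(0.41/0.12) / 0.502 = ln(3.417) / 0.502 = 1.2287 / 0.502 = 2.448 km

2.45 km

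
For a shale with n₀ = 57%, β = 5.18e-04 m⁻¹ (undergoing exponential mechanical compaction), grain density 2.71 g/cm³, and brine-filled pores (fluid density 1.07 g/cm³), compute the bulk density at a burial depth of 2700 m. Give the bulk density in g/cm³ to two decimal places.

2.48 g/cm³

Working in km (1 km = 1000 m; β in km⁻¹ = β in m⁻¹ × 1000):
Porosity at depth: n = 0.57·exp(−0.518×2.7) = 0.57×0.2469 = 0.1408
Bulk density: ρ_b = (1−n)ρ_g + n·ρ_f = 0.8592×2.71 + 0.1408×1.07
       = 2.329 + 0.151 = 2.479 g/cm³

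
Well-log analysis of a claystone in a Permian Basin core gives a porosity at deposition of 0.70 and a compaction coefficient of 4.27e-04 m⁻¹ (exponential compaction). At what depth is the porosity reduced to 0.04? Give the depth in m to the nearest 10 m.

Working in km (1 km = 1000 m; β in km⁻¹ = β in m⁻¹ × 1000):
Invert Athy's law: Z = ln(φ₀/φ) / β
Z = ln(0.7/0.04) / 0.427 = ln(17.5) / 0.427 = 2.8622 / 0.427 = 6.703 km

6700 m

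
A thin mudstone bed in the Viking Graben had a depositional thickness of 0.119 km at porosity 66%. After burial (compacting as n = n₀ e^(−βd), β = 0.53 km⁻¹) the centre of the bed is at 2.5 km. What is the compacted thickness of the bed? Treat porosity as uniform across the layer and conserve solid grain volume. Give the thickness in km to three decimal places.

0.049 km

Porosity at 2.5 km: n = 0.66·exp(−0.53×2.5) = 0.1754
Solid-volume conservation: h(1−n) = h₀(1−n₀) ⇒ h = h₀·(1−n₀)/(1−n)
h = 0.119 × (1 − 0.66)/(1 − 0.1754) = 0.119 × 0.4123 = 0.0491 km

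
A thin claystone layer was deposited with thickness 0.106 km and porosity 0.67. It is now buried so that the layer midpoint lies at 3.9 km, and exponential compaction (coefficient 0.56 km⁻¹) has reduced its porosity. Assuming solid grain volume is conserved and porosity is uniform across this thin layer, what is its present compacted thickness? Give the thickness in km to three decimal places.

Porosity at 3.9 km: phi = 0.67·exp(−0.56×3.9) = 0.0754
Solid-volume conservation: h(1−phi) = h₀(1−phi₀) ⇒ h = h₀·(1−phi₀)/(1−phi)
h = 0.106 × (1 − 0.67)/(1 − 0.0754) = 0.106 × 0.3569 = 0.0378 km

0.038 km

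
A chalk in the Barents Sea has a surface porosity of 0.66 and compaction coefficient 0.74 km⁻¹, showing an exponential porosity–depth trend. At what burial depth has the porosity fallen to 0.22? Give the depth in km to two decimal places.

Invert Athy's law: d = ln(n₀/n) / k
d = ln(0.66/0.22) / 0.74 = ln(3) / 0.74 = 1.0986 / 0.74 = 1.485 km

1.48 km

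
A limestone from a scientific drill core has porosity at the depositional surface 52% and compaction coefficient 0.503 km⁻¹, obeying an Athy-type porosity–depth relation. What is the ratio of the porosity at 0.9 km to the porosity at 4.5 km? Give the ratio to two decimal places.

φ(d₁)/φ(d₂) = e^(−c·d₁)/e^(−c·d₂) = e^{c(d₂−d₁)}
= exp(0.503 × 3.6) = exp(1.811) = 6.1153

6.12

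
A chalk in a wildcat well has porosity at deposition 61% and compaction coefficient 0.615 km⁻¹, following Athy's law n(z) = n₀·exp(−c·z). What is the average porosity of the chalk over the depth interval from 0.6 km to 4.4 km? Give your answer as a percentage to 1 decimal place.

16.3%

⟨n⟩ = (1/(z₂−z₁)) ∫ n₀ e^(−cz) dz = n₀·(e^(−c·z₁) − e^(−c·z₂)) / (c·(z₂−z₁))
e^(−0.615×0.6) = 0.6914; e^(−0.615×4.4) = 0.0668
⟨n⟩ = 0.61 × (0.6914 − 0.0668) / (0.615 × 3.8) = 0.61 × 0.2673 = 0.1630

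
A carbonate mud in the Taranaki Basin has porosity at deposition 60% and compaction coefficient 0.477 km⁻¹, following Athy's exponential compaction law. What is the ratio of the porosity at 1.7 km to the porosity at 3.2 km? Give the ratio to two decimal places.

2.05

n(z₁)/n(z₂) = e^(−k·z₁)/e^(−k·z₂) = e^{k(z₂−z₁)}
= exp(0.477 × 1.5) = exp(0.7155) = 2.0452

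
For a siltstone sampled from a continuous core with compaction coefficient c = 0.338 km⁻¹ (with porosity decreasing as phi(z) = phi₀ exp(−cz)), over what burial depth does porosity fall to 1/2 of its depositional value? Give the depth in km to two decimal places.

phi/phi₀ = 1/2 ⇒ exp(−c·z) = 1/2 ⇒ z = ln(2) / c
z = 0.6931 / 0.338 = 2.051 km

2.05 km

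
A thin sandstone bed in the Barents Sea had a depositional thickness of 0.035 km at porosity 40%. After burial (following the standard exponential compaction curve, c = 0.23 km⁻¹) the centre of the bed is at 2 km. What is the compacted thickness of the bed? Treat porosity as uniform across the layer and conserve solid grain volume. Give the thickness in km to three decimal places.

0.028 km

Porosity at 2 km: φ = 0.4·exp(−0.23×2) = 0.2525
Solid-volume conservation: h(1−φ) = h₀(1−φ₀) ⇒ h = h₀·(1−φ₀)/(1−φ)
h = 0.035 × (1 − 0.4)/(1 − 0.2525) = 0.035 × 0.8027 = 0.0281 km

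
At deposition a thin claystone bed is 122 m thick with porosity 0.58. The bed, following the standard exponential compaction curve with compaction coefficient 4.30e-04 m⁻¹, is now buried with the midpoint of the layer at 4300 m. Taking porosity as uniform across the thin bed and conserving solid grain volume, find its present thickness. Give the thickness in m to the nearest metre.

56 m

Working in km (1 km = 1000 m; c in km⁻¹ = c in m⁻¹ × 1000):
Porosity at 4.3 km: φ = 0.58·exp(−0.43×4.3) = 0.0913
Solid-volume conservation: h(1−φ) = h₀(1−φ₀) ⇒ h = h₀·(1−φ₀)/(1−φ)
h = 0.122 × (1 − 0.58)/(1 − 0.0913) = 0.122 × 0.4622 = 0.0564 km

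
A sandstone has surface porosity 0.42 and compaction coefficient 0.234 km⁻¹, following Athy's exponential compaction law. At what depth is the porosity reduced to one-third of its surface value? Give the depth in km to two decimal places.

4.69 km

φ/φ₀ = 1/3 ⇒ exp(−k·Z) = 1/3 ⇒ Z = ln(3) / k
Z = 1.0986 / 0.234 = 4.695 km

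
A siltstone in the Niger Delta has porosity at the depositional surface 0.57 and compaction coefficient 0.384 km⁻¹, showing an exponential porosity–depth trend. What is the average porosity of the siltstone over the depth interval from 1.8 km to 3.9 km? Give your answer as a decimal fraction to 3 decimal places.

0.196

⟨n⟩ = (1/(d₂−d₁)) ∫ n₀ e^(−βd) dd = n₀·(e^(−β·d₁) − e^(−β·d₂)) / (β·(d₂−d₁))
e^(−0.384×1.8) = 0.5010; e^(−0.384×3.9) = 0.2237
⟨n⟩ = 0.57 × (0.5010 − 0.2237) / (0.384 × 2.1) = 0.57 × 0.3439 = 0.1960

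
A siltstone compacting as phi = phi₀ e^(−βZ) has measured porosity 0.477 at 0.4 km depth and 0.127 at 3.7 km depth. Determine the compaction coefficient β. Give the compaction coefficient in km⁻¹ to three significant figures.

Athy: phi(Z) = phi₀ e^(−βZ) ⇒ phi₁/phi₂ = e^{β(Z₂−Z₁)} ⇒ β = ln(phi₁/phi₂)/(Z₂−Z₁)
β = ln(0.477/0.127) / (3.7 − 0.4) = ln(3.756) / 3.3 = 1.3233 / 3.3 = 0.401 km⁻¹

0.401 km⁻¹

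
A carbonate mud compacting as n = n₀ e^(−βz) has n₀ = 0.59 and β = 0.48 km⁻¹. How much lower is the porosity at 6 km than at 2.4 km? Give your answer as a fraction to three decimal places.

0.153

n(2.4) = 0.59·e^(−0.48×2.4) = 0.1864
n(6) = 0.59·e^(−0.48×6) = 0.0331
Δn = 0.1864 − 0.0331 = 0.1533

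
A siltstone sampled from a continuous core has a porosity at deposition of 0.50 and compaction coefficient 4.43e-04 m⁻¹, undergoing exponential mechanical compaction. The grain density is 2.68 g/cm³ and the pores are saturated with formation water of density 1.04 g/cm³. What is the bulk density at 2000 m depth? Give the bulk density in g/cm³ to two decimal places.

2.34 g/cm³

Working in km (1 km = 1000 m; c in km⁻¹ = c in m⁻¹ × 1000):
Porosity at depth: n = 0.5·exp(−0.443×2) = 0.5×0.4123 = 0.2062
Bulk density: ρ_b = (1−n)ρ_g + n·ρ_f = 0.7938×2.68 + 0.2062×1.04
       = 2.128 + 0.214 = 2.342 g/cm³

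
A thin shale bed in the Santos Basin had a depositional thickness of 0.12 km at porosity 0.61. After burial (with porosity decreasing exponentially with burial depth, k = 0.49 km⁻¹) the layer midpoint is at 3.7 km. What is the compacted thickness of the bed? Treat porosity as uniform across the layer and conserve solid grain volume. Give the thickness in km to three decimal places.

Porosity at 3.7 km: phi = 0.61·exp(−0.49×3.7) = 0.0995
Solid-volume conservation: h(1−phi) = h₀(1−phi₀) ⇒ h = h₀·(1−phi₀)/(1−phi)
h = 0.12 × (1 − 0.61)/(1 − 0.0995) = 0.12 × 0.4331 = 0.0520 km

0.052 km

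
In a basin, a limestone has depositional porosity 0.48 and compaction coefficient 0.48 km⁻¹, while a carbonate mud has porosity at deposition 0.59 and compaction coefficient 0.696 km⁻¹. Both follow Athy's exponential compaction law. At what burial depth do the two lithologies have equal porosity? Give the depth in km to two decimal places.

Set φ₀ₐ e^(−kₐz) = φ₀ᵦ e^(−kᵦz) ⇒ ln(φ₀ₐ/φ₀ᵦ) = (kₐ − kᵦ)·z
z = ln(0.48/0.59) / (0.48 − 0.696) = -0.2063 / -0.216 = 0.955 km

0.96 km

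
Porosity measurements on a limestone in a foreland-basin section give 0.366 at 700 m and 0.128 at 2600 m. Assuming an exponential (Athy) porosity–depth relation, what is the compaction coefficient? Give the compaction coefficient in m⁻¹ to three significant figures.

Working in km (1 km = 1000 m; β in km⁻¹ = β in m⁻¹ × 1000):
Athy: phi(d) = phi₀ e^(−βd) ⇒ phi₁/phi₂ = e^{β(d₂−d₁)} ⇒ β = ln(phi₁/phi₂)/(d₂−d₁)
β = ln(0.366/0.128) / (2.6 − 0.7) = ln(2.859) / 1.9 = 1.0506 / 1.9 = 0.5529 km⁻¹

0.000553 m⁻¹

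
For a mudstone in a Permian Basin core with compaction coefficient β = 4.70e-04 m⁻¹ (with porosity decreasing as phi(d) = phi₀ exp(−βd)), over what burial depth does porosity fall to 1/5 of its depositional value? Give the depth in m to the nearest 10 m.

3420 m

Working in km (1 km = 1000 m; β in km⁻¹ = β in m⁻¹ × 1000):
phi/phi₀ = 1/5 ⇒ exp(−β·d) = 1/5 ⇒ d = ln(5) / β
d = 1.6094 / 0.47 = 3.424 km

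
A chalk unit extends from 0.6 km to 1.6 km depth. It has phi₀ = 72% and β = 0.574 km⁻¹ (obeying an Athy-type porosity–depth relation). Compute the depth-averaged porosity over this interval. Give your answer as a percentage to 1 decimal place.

⟨phi⟩ = (1/(Z₂−Z₁)) ∫ phi₀ e^(−βZ) dZ = phi₀·(e^(−β·Z₁) − e^(−β·Z₂)) / (β·(Z₂−Z₁))
e^(−0.574×0.6) = 0.7086; e^(−0.574×1.6) = 0.3992
⟨phi⟩ = 0.72 × (0.7086 − 0.3992) / (0.574 × 1) = 0.72 × 0.5392 = 0.3882

38.8%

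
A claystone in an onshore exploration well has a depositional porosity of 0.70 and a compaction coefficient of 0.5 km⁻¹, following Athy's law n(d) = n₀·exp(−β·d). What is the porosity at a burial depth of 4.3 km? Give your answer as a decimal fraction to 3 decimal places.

0.082

n = n₀·exp(−β·d) = 0.7 × exp(−0.5 × 4.3) = 0.7 × exp(−2.15)
  = 0.7 × 0.1165 = 0.0815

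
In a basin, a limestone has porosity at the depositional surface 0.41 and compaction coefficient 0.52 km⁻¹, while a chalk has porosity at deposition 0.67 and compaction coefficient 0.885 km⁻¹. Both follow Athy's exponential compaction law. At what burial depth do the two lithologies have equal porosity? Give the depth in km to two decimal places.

1.35 km

Set n₀ₐ e^(−cₐZ) = n₀ᵦ e^(−cᵦZ) ⇒ ln(n₀ₐ/n₀ᵦ) = (cₐ − cᵦ)·Z
Z = ln(0.41/0.67) / (0.52 − 0.885) = -0.4911 / -0.365 = 1.346 km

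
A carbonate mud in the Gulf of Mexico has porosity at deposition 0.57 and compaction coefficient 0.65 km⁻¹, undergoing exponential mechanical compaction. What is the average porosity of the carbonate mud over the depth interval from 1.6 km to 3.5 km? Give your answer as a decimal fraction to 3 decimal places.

⟨n⟩ = (1/(d₂−d₁)) ∫ n₀ e^(−cd) dd = n₀·(e^(−c·d₁) − e^(−c·d₂)) / (c·(d₂−d₁))
e^(−0.65×1.6) = 0.3535; e^(−0.65×3.5) = 0.1028
⟨n⟩ = 0.57 × (0.3535 − 0.1028) / (0.65 × 1.9) = 0.57 × 0.2030 = 0.1157

0.116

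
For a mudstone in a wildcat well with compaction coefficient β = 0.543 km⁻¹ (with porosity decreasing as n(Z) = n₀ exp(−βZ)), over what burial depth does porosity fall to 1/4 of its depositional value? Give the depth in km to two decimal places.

n/n₀ = 1/4 ⇒ exp(−β·Z) = 1/4 ⇒ Z = ln(4) / β
Z = 1.3863 / 0.543 = 2.553 km

2.55 km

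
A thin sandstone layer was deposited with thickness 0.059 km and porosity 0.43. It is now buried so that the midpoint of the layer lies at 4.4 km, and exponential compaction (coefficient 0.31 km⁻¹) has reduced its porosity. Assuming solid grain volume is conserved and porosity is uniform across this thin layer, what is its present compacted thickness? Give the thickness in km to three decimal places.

0.038 km

Porosity at 4.4 km: phi = 0.43·exp(−0.31×4.4) = 0.1099
Solid-volume conservation: h(1−phi) = h₀(1−phi₀) ⇒ h = h₀·(1−phi₀)/(1−phi)
h = 0.059 × (1 − 0.43)/(1 − 0.1099) = 0.059 × 0.6404 = 0.0378 km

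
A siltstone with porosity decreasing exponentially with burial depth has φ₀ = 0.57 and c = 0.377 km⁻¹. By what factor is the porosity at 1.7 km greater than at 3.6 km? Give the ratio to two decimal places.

2.05

φ(Z₁)/φ(Z₂) = e^(−c·Z₁)/e^(−c·Z₂) = e^{c(Z₂−Z₁)}
= exp(0.377 × 1.9) = exp(0.7163) = 2.0468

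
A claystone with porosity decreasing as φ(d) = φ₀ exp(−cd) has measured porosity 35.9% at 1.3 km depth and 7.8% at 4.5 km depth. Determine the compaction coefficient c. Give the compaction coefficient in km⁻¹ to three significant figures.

Athy: φ(d) = φ₀ e^(−cd) ⇒ φ₁/φ₂ = e^{c(d₂−d₁)} ⇒ c = ln(φ₁/φ₂)/(d₂−d₁)
c = ln(0.359/0.078) / (4.5 − 1.3) = ln(4.603) / 3.2 = 1.5266 / 3.2 = 0.4771 km⁻¹

0.477 km⁻¹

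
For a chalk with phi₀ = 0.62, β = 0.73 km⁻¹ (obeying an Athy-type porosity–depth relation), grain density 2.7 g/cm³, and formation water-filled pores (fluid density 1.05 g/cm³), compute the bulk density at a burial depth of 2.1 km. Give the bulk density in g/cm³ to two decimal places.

2.48 g/cm³

Porosity at depth: phi = 0.62·exp(−0.73×2.1) = 0.62×0.2159 = 0.1338
Bulk density: ρ_b = (1−phi)ρ_g + phi·ρ_f = 0.8662×2.7 + 0.1338×1.05
       = 2.339 + 0.141 = 2.479 g/cm³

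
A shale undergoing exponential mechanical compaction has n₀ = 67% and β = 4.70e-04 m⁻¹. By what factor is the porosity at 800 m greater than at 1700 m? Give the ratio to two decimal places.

1.53

Working in km (1 km = 1000 m; β in km⁻¹ = β in m⁻¹ × 1000):
n(z₁)/n(z₂) = e^(−β·z₁)/e^(−β·z₂) = e^{β(z₂−z₁)}
= exp(0.47 × 0.9) = exp(0.423) = 1.5265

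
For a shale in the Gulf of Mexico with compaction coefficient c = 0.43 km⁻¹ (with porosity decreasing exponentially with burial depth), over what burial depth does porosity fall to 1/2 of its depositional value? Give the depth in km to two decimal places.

n/n₀ = 1/2 ⇒ exp(−c·z) = 1/2 ⇒ z = ln(2) / c
z = 0.6931 / 0.43 = 1.612 km

1.61 km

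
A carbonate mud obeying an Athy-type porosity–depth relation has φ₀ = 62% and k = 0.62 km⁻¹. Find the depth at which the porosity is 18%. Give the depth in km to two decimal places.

Invert Athy's law: z = ln(φ₀/φ) / k
z = ln(0.62/0.18) / 0.62 = ln(3.444) / 0.62 = 1.2368 / 0.62 = 1.995 km

1.99 km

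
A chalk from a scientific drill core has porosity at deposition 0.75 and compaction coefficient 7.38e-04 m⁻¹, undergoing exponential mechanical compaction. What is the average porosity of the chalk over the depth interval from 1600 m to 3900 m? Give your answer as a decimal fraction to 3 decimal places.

0.111

Working in km (1 km = 1000 m; k in km⁻¹ = k in m⁻¹ × 1000):
⟨n⟩ = (1/(z₂−z₁)) ∫ n₀ e^(−kz) dz = n₀·(e^(−k·z₁) − e^(−k·z₂)) / (k·(z₂−z₁))
e^(−0.738×1.6) = 0.3070; e^(−0.738×3.9) = 0.0562
⟨n⟩ = 0.75 × (0.3070 − 0.0562) / (0.738 × 2.3) = 0.75 × 0.1478 = 0.1108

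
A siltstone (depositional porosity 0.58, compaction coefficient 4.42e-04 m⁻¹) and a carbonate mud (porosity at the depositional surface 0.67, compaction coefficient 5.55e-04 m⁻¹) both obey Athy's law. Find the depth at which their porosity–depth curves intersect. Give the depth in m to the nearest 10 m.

Working in km (1 km = 1000 m; c in km⁻¹ = c in m⁻¹ × 1000):
Set phi₀ₐ e^(−cₐZ) = phi₀ᵦ e^(−cᵦZ) ⇒ ln(phi₀ₐ/phi₀ᵦ) = (cₐ − cᵦ)·Z
Z = ln(0.58/0.67) / (0.442 − 0.555) = -0.1442 / -0.113 = 1.277 km

1280 m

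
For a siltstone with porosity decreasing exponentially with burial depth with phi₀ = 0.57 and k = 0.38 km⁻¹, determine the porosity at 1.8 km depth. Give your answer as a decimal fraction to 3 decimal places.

0.288

phi = phi₀·exp(−k·z) = 0.57 × exp(−0.38 × 1.8) = 0.57 × exp(−0.684)
  = 0.57 × 0.5046 = 0.2876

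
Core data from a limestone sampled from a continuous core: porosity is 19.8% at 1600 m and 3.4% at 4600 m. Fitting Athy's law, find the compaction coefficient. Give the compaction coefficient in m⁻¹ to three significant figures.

0.000587 m⁻¹

Working in km (1 km = 1000 m; β in km⁻¹ = β in m⁻¹ × 1000):
Athy: phi(Z) = phi₀ e^(−βZ) ⇒ phi₁/phi₂ = e^{β(Z₂−Z₁)} ⇒ β = ln(phi₁/phi₂)/(Z₂−Z₁)
β = ln(0.198/0.034) / (4.6 − 1.6) = ln(5.824) / 3 = 1.7619 / 3 = 0.5873 km⁻¹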